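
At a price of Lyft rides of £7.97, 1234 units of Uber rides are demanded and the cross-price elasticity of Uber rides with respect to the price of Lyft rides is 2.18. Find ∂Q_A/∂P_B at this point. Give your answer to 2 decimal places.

ε = (∂Q_A/∂P_B)·(P_B/Q_A) ⇒ ∂Q_A/∂P_B = ε·Q_A/P_B = 2.18 × 1234/7.97 ≈ 337.53.

337.53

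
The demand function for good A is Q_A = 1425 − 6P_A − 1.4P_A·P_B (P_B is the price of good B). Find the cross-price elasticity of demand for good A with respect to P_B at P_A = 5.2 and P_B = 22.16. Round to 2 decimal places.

At P_A = 5.2 and P_B = 22.16: Q_A = 1232.475.
∂Q_A/∂P_B = -1.4P_A = -1.4(5.2) = -7.2800.
ε = (∂Q_A/∂P_B)(P_B/Q_A) = -7.2800 × (22.16/1232.475) ≈ -0.13.
ε < 0: complements.

-0.13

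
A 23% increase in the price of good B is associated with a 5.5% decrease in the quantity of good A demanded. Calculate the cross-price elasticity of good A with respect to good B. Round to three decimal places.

ε = (%ΔQ of good A) / (%ΔP of good B) = (-5.5%) / (23%) ≈ -0.239.
Negative cross-price elasticity: complements.

-0.239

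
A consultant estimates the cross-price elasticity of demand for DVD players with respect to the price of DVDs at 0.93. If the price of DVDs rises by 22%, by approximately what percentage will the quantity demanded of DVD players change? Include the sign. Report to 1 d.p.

%ΔQ ≈ ε × %ΔP of DVDs = 0.93 × (22%) = 20.5%.
Demand for DVD players rises by about 20.5%.

20.5%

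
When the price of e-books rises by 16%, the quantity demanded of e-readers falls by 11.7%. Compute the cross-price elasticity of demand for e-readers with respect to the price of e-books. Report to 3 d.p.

ε = (%ΔQ of e-readers) / (%ΔP of e-books) = (-11.7%) / (16%) ≈ -0.731.

-0.731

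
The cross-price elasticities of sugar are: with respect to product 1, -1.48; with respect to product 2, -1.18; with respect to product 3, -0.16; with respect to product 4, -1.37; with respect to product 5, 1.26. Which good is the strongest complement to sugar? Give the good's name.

Complements have ε < 0. The most negative value is -1.48 (product 1).

product 1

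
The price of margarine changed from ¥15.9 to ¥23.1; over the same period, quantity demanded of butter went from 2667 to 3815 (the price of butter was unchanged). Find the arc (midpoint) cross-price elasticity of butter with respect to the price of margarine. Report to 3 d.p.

0.959

ΔQ_A = 3815 − 2667 = 1148; ΔP_B = 23.1 − 15.9 = 7.2.
Midpoints: Q̄_A = 3241.0, P̄_B = 19.50.
ε = (ΔQ_A/Q̄_A)/(ΔP_B/P̄_B) = (1148/3241.0)/(7.2/19.50) ≈ 0.959.
ε > 0: butter and margarine are substitutes.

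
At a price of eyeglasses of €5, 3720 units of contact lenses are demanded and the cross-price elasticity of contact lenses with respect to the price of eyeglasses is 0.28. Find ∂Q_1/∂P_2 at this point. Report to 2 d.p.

ε = (∂Q_1/∂P_2)·(P_2/Q_1) ⇒ ∂Q_1/∂P_2 = ε·Q_1/P_2 = 0.28 × 3720/5 ≈ 208.32.

208.32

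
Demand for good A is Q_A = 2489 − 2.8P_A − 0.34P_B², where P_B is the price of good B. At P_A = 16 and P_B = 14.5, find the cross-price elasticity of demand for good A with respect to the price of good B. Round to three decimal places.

-0.060

At P_A = 16 and P_B = 14.5: Q_A = 2372.715.
∂Q_A/∂P_B = -0.68P_B = -0.68(14.5) = -9.8600.
ε = (∂Q_A/∂P_B)(P_B/Q_A) = -9.8600 × (14.5/2372.715) ≈ -0.060.
ε < 0: complements.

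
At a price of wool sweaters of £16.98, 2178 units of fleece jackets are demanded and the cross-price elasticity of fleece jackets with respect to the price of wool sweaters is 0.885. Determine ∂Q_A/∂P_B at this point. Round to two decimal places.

ε = (∂Q_A/∂P_B)·(P_B/Q_A) ⇒ ∂Q_A/∂P_B = ε·Q_A/P_B = 0.885 × 2178/16.98 ≈ 113.52.

113.52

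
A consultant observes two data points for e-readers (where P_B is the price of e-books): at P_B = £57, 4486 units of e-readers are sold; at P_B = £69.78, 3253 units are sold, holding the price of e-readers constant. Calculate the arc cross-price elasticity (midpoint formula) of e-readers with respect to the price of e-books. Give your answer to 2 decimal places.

-1.58

ΔQ_A = 3253 − 4486 = -1233; ΔP_B = 69.78 − 57 = 12.78.
Midpoints: Q̄_A = 3869.5, P̄_B = 63.39.
ε = (ΔQ_A/Q̄_A)/(ΔP_B/P̄_B) = (-1233/3869.5)/(12.78/63.39) ≈ -1.58.
ε < 0: e-readers and e-books are complements.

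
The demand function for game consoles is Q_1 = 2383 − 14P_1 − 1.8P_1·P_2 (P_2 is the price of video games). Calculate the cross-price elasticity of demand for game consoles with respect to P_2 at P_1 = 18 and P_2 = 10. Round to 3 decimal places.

At P_1 = 18 and P_2 = 10: Q_1 = 1807.
∂Q_1/∂P_2 = -1.8P_1 = -1.8(18) = -32.4000.
ε = (∂Q_1/∂P_2)(P_2/Q_1) = -32.4000 × (10/1807) ≈ -0.179.

-0.179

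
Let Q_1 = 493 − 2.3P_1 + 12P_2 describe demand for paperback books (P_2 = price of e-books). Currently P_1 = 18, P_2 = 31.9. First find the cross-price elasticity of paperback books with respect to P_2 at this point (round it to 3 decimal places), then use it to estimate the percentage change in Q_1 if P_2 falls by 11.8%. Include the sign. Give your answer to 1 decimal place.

-5.4%

At P_1 = 18, P_2 = 31.9: Q_1 = 834.4.
∂Q_1/∂P_2 = 12.
ε = (∂Q_1/∂P_2)(P_2/Q_1) = 12.0000 × 31.9/834.4 ≈ 0.459.
%ΔQ_1 ≈ ε × %ΔP_2 = 0.459 × (-11.8%) = -5.4%.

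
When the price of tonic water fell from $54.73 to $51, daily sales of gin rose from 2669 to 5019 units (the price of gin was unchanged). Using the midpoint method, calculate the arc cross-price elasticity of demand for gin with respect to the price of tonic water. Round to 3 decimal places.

ΔQ_A = 5019 − 2669 = 2350; ΔP_B = 51 − 54.73 = -3.73.
Midpoints: Q̄_A = 3844.0, P̄_B = 52.86.
ε = (ΔQ_A/Q̄_A)/(ΔP_B/P̄_B) = (2350/3844.0)/(-3.73/52.86) ≈ -8.665.
ε < 0: gin and tonic water are complements.

-8.665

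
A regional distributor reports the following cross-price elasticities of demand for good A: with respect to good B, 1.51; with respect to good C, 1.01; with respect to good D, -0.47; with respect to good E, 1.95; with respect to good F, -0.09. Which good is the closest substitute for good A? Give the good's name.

Substitutes have ε > 0. Among the positive values, 1.95 (good E) is largest.

good E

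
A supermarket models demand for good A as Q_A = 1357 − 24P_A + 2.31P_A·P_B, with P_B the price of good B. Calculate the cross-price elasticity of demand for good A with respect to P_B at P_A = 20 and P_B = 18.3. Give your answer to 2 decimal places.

0.49

At P_A = 20 and P_B = 18.3: Q_A = 1722.46.
∂Q_A/∂P_B = 2.31P_A = 2.31(20) = 46.2000.
ε = (∂Q_A/∂P_B)(P_B/Q_A) = 46.2000 × (18.3/1722.46) ≈ 0.49.
ε > 0: substitutes.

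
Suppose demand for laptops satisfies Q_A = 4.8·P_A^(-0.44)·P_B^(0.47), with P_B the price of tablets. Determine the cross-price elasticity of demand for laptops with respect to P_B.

In a log-linear (constant-elasticity) demand function, the coefficient on the exponent of P_B is the cross-price elasticity.
ε = 0.47. Positive, so laptops and tablets are substitutes.

0.47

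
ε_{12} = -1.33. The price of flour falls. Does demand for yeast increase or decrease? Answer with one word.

ε < 0 and the price of flour falls, so the quantity of yeast moves in the opposite direction: it increases.

increase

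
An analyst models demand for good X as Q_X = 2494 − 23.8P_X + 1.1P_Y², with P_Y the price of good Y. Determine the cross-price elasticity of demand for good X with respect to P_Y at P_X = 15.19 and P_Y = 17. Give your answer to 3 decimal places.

0.259

At P_X = 15.19 and P_Y = 17: Q_X = 2450.378.
∂Q_X/∂P_Y = 2.2P_Y = 2.2(17) = 37.4000.
ε = (∂Q_X/∂P_Y)(P_Y/Q_X) = 37.4000 × (17/2450.378) ≈ 0.259.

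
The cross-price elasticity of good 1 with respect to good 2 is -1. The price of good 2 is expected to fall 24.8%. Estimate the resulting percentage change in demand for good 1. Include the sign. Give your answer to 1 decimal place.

%ΔQ ≈ ε × %ΔP of good 2 = -1 × (-24.8%) = 24.8%.

24.8%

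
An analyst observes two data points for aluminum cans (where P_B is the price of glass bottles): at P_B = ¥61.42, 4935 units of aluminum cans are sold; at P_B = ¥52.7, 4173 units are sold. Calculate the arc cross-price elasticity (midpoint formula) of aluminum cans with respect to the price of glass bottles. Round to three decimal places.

1.095

ΔQ_A = 4173 − 4935 = -762; ΔP_B = 52.7 − 61.42 = -8.72.
Midpoints: Q̄_A = 4554.0, P̄_B = 57.06.
ε = (ΔQ_A/Q̄_A)/(ΔP_B/P̄_B) = (-762/4554.0)/(-8.72/57.06) ≈ 1.095.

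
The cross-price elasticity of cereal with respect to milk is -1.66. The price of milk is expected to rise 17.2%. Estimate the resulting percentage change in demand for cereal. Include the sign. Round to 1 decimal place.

-28.6%

%ΔQ ≈ ε × %ΔP of milk = -1.66 × (17.2%) = -28.6%.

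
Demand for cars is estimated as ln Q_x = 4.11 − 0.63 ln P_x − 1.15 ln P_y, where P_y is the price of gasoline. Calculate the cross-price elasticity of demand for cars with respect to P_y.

-1.15

In a log-linear (constant-elasticity) demand function, the coefficient on ln P_y is the cross-price elasticity.
ε = -1.15. Negative, so cars and gasoline are complements.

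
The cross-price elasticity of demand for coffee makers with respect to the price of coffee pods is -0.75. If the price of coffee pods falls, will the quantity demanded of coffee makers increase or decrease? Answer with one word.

increase

ε < 0 and the price of coffee pods falls, so the quantity of coffee makers moves in the opposite direction: it increases.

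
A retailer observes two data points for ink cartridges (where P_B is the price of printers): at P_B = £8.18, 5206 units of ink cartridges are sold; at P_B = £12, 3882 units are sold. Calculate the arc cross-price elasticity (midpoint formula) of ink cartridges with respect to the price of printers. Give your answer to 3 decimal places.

-0.770

ΔQ_A = 3882 − 5206 = -1324; ΔP_B = 12 − 8.18 = 3.82.
Midpoints: Q̄_A = 4544.0, P̄_B = 10.09.
ε = (ΔQ_A/Q̄_A)/(ΔP_B/P̄_B) = (-1324/4544.0)/(3.82/10.09) ≈ -0.770.
ε < 0: ink cartridges and printers are complements.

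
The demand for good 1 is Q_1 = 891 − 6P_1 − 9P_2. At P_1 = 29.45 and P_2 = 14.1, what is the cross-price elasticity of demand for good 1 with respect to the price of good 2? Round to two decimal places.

At P_1 = 29.45 and P_2 = 14.1: Q_1 = 587.4.
∂Q_1/∂P_2 = -9.
ε = (∂Q_1/∂P_2)(P_2/Q_1) = -9 × (14.1/587.4) ≈ -0.22.

-0.22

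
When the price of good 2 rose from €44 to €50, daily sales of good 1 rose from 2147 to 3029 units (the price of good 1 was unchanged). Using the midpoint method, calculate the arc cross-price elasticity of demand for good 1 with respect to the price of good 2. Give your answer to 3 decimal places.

2.670

ΔQ_1 = 3029 − 2147 = 882; ΔP_2 = 50 − 44 = 6.
Midpoints: Q̄_1 = 2588.0, P̄_2 = 47.00.
ε = (ΔQ_1/Q̄_1)/(ΔP_2/P̄_2) = (882/2588.0)/(6/47.00) ≈ 2.670.
ε > 0: good 1 and good 2 are substitutes.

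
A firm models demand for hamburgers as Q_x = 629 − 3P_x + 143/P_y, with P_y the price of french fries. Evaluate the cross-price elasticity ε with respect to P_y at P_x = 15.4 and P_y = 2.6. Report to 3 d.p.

-0.086

At P_x = 15.4 and P_y = 2.6: Q_x = 637.8.
∂Q_x/∂P_y = −143/P_y² = -21.1538.
ε = (∂Q_x/∂P_y)(P_y/Q_x) = -21.1538 × (2.6/637.8) ≈ -0.086.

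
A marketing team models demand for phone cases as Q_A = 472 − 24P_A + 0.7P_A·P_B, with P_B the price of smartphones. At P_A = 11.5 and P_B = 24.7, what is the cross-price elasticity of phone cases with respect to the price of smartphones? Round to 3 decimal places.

0.504

At P_A = 11.5 and P_B = 24.7: Q_A = 394.835.
∂Q_A/∂P_B = 0.7P_A = 0.7(11.5) = 8.0500.
ε = (∂Q_A/∂P_B)(P_B/Q_A) = 8.0500 × (24.7/394.835) ≈ 0.504.
ε > 0: substitutes.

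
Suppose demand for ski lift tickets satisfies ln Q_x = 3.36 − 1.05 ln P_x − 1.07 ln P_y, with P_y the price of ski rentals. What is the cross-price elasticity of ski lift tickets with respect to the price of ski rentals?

-1.07

In a log-linear (constant-elasticity) demand function, the coefficient on ln P_y is the cross-price elasticity.
ε = -1.07. Negative, so ski lift tickets and ski rentals are complements.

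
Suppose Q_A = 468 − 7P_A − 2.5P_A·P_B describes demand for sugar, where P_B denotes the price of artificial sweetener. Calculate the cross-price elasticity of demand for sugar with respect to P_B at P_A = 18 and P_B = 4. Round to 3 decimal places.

-1.111

At P_A = 18 and P_B = 4: Q_A = 162.
∂Q_A/∂P_B = -2.5P_A = -2.5(18) = -45.0000.
ε = (∂Q_A/∂P_B)(P_B/Q_A) = -45.0000 × (4/162) ≈ -1.111.
ε < 0: complements.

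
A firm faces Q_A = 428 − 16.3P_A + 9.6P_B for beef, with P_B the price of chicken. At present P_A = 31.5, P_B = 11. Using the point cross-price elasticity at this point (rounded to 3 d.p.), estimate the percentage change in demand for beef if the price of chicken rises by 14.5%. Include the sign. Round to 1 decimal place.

At P_A = 31.5, P_B = 11: Q_A = 20.15.
∂Q_A/∂P_B = 9.6.
ε = (∂Q_A/∂P_B)(P_B/Q_A) = 9.6000 × 11/20.15 ≈ 5.241.
%ΔQ_A ≈ ε × %ΔP_B = 5.241 × (14.5%) = 76.0%.

76.0%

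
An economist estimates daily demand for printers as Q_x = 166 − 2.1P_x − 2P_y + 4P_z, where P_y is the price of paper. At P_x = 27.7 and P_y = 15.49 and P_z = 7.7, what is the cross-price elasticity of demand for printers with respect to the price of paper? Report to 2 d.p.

At P_x = 27.7 and P_y = 15.49 and P_z = 7.7: Q_x = 107.65.
∂Q_x/∂P_y = -2.
ε = (∂Q_x/∂P_y)(P_y/Q_x) = -2 × (15.49/107.65) ≈ -0.29.

-0.29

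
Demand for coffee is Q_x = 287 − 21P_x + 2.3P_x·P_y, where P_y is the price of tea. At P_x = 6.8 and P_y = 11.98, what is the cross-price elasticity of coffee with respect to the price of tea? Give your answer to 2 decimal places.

At P_x = 6.8 and P_y = 11.98: Q_x = 331.567.
∂Q_x/∂P_y = 2.3P_x = 2.3(6.8) = 15.6400.
ε = (∂Q_x/∂P_y)(P_y/Q_x) = 15.6400 × (11.98/331.567) ≈ 0.57.

0.57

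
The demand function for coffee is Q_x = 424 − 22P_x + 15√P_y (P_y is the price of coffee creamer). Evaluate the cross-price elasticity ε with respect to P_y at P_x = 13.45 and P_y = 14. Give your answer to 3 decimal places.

0.152

At P_x = 13.45 and P_y = 14: Q_x = 184.225.
∂Q_x/∂P_y = 15/(2√P_y) = 15/(2√14) = 2.0045.
ε = (∂Q_x/∂P_y)(P_y/Q_x) = 2.0045 × (14/184.225) ≈ 0.152.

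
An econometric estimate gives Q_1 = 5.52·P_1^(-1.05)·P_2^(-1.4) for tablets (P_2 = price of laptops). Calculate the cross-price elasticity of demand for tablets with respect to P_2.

-1.40

In a log-linear (constant-elasticity) demand function, the coefficient on the exponent of P_2 is the cross-price elasticity.
ε = -1.40. Negative, so tablets and laptops are complements.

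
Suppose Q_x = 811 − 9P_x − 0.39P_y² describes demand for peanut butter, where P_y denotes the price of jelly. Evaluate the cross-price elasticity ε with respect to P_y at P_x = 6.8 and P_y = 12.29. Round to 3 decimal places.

-0.171

At P_x = 6.8 and P_y = 12.29: Q_x = 690.893.
∂Q_x/∂P_y = -0.78P_y = -0.78(12.29) = -9.5862.
ε = (∂Q_x/∂P_y)(P_y/Q_x) = -9.5862 × (12.29/690.893) ≈ -0.171.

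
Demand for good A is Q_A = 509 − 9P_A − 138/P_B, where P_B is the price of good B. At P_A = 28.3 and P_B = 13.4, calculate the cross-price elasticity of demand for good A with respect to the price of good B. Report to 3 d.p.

At P_A = 28.3 and P_B = 13.4: Q_A = 244.001.
∂Q_A/∂P_B = 138/P_B² = 0.7685.
ε = (∂Q_A/∂P_B)(P_B/Q_A) = 0.7685 × (13.4/244.001) ≈ 0.042.

0.042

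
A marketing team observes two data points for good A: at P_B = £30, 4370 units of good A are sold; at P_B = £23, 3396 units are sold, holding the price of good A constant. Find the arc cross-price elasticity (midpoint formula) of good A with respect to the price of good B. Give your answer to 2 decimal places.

0.95

ΔQ_A = 3396 − 4370 = -974; ΔP_B = 23 − 30 = -7.
Midpoints: Q̄_A = 3883.0, P̄_B = 26.50.
ε = (ΔQ_A/Q̄_A)/(ΔP_B/P̄_B) = (-974/3883.0)/(-7/26.50) ≈ 0.95.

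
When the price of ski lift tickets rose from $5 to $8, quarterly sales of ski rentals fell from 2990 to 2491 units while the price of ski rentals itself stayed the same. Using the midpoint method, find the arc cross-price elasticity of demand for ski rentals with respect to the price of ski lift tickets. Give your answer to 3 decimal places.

ΔQ_A = 2491 − 2990 = -499; ΔP_B = 8 − 5 = 3.
Midpoints: Q̄_A = 2740.5, P̄_B = 6.50.
ε = (ΔQ_A/Q̄_A)/(ΔP_B/P̄_B) = (-499/2740.5)/(3/6.50) ≈ -0.395.
ε < 0: ski rentals and ski lift tickets are complements.

-0.395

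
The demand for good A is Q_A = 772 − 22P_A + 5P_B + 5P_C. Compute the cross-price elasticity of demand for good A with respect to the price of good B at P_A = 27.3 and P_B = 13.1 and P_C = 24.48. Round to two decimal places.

At P_A = 27.3 and P_B = 13.1 and P_C = 24.48: Q_A = 359.3.
∂Q_A/∂P_B = 5.
ε = (∂Q_A/∂P_B)(P_B/Q_A) = 5 × (13.1/359.3) ≈ 0.18.

0.18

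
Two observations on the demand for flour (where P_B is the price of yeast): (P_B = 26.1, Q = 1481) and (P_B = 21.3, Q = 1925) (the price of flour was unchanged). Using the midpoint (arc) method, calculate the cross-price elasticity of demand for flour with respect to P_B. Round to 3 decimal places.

ΔQ_A = 1925 − 1481 = 444; ΔP_B = 21.3 − 26.1 = -4.8.
Midpoints: Q̄_A = 1703.0, P̄_B = 23.70.
ε = (ΔQ_A/Q̄_A)/(ΔP_B/P̄_B) = (444/1703.0)/(-4.8/23.70) ≈ -1.287.

-1.287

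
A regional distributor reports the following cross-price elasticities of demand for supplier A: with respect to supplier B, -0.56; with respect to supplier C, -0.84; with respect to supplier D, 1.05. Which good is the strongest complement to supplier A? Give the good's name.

Complements have ε < 0. The most negative value is -0.84 (supplier C).

supplier C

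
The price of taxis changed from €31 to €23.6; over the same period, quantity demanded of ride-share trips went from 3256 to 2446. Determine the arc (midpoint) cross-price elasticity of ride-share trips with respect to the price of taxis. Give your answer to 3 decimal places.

ΔQ_A = 2446 − 3256 = -810; ΔP_B = 23.6 − 31 = -7.4.
Midpoints: Q̄_A = 2851.0, P̄_B = 27.30.
ε = (ΔQ_A/Q̄_A)/(ΔP_B/P̄_B) = (-810/2851.0)/(-7.4/27.30) ≈ 1.048.
ε > 0: ride-share trips and taxis are substitutes.

1.048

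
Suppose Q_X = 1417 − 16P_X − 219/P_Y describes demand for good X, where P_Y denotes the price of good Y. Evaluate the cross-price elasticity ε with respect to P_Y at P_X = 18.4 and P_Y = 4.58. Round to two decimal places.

0.04

At P_X = 18.4 and P_Y = 4.58: Q_X = 1074.783.
∂Q_X/∂P_Y = 219/P_Y² = 10.4403.
ε = (∂Q_X/∂P_Y)(P_Y/Q_X) = 10.4403 × (4.58/1074.783) ≈ 0.04.
ε > 0: substitutes.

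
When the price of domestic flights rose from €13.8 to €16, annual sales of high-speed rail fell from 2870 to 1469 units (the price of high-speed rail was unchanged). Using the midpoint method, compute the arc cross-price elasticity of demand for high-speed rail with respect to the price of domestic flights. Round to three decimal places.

-4.374

ΔQ_A = 1469 − 2870 = -1401; ΔP_B = 16 − 13.8 = 2.2.
Midpoints: Q̄_A = 2169.5, P̄_B = 14.90.
ε = (ΔQ_A/Q̄_A)/(ΔP_B/P̄_B) = (-1401/2169.5)/(2.2/14.90) ≈ -4.374.
ε < 0: high-speed rail and domestic flights are complements.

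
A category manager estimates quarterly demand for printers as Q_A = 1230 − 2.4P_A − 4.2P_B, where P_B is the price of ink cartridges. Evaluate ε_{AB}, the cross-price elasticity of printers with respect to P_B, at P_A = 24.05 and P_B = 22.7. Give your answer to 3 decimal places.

-0.089

At P_A = 24.05 and P_B = 22.7: Q_A = 1076.94.
∂Q_A/∂P_B = -4.2.
ε = (∂Q_A/∂P_B)(P_B/Q_A) = -4.2 × (22.7/1076.94) ≈ -0.089.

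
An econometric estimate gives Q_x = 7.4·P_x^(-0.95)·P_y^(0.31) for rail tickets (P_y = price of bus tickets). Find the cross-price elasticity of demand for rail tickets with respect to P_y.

In a log-linear (constant-elasticity) demand function, the coefficient on the exponent of P_y is the cross-price elasticity.
ε = 0.31. Positive, so rail tickets and bus tickets are substitutes.

0.31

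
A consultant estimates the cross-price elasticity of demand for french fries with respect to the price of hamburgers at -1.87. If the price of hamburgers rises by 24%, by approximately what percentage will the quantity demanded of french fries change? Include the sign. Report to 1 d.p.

%ΔQ ≈ ε × %ΔP of hamburgers = -1.87 × (24%) = -44.9%.

-44.9%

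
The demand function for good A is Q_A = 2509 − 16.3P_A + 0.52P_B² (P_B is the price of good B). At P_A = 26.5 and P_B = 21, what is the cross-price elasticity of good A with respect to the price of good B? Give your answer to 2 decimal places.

At P_A = 26.5 and P_B = 21: Q_A = 2306.37.
∂Q_A/∂P_B = 1.04P_B = 1.04(21) = 21.8400.
ε = (∂Q_A/∂P_B)(P_B/Q_A) = 21.8400 × (21/2306.37) ≈ 0.20.

0.20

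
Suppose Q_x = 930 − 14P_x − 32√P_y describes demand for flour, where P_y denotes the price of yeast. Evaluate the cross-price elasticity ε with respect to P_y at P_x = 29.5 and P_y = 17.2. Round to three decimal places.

-0.173

At P_x = 29.5 and P_y = 17.2: Q_x = 384.287.
∂Q_x/∂P_y = -32/(2√P_y) = -32/(2√17.2) = -3.8579.
ε = (∂Q_x/∂P_y)(P_y/Q_x) = -3.8579 × (17.2/384.287) ≈ -0.173.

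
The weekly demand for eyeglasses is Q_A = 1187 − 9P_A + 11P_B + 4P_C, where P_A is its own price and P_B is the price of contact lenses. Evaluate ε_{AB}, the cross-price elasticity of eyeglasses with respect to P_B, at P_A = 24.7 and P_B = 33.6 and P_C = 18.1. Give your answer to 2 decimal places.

0.26

At P_A = 24.7 and P_B = 33.6 and P_C = 18.1: Q_A = 1406.7.
∂Q_A/∂P_B = 11.
ε = (∂Q_A/∂P_B)(P_B/Q_A) = 11 × (33.6/1406.7) ≈ 0.26.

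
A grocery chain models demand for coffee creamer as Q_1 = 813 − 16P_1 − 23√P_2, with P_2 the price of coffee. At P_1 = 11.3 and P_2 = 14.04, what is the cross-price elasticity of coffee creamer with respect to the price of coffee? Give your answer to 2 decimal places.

-0.08

At P_1 = 11.3 and P_2 = 14.04: Q_1 = 546.019.
∂Q_1/∂P_2 = -23/(2√P_2) = -23/(2√14.04) = -3.0691.
ε = (∂Q_1/∂P_2)(P_2/Q_1) = -3.0691 × (14.04/546.019) ≈ -0.08.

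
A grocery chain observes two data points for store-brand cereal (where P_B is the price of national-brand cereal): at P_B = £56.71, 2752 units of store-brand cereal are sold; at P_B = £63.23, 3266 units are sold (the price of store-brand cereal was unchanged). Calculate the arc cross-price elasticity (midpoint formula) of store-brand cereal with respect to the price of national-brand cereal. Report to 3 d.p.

1.571

ΔQ_A = 3266 − 2752 = 514; ΔP_B = 63.23 − 56.71 = 6.52.
Midpoints: Q̄_A = 3009.0, P̄_B = 59.97.
ε = (ΔQ_A/Q̄_A)/(ΔP_B/P̄_B) = (514/3009.0)/(6.52/59.97) ≈ 1.571.
ε > 0: store-brand cereal and national-brand cereal are substitutes.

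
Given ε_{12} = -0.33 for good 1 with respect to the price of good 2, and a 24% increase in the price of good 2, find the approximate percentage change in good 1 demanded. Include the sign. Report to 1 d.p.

-7.9%

%ΔQ ≈ ε × %ΔP of good 2 = -0.33 × (24%) = -7.9%.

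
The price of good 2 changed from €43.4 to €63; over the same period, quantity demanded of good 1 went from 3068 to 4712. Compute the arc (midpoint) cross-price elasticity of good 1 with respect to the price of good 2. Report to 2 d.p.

ΔQ_1 = 4712 − 3068 = 1644; ΔP_2 = 63 − 43.4 = 19.6.
Midpoints: Q̄_1 = 3890.0, P̄_2 = 53.20.
ε = (ΔQ_1/Q̄_1)/(ΔP_2/P̄_2) = (1644/3890.0)/(19.6/53.20) ≈ 1.15.
ε > 0: good 1 and good 2 are substitutes.

1.15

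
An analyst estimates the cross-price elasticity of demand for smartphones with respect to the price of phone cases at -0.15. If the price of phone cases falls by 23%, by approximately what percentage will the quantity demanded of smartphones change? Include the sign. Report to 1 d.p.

3.5%

%ΔQ ≈ ε × %ΔP of phone cases = -0.15 × (-23%) = 3.5%.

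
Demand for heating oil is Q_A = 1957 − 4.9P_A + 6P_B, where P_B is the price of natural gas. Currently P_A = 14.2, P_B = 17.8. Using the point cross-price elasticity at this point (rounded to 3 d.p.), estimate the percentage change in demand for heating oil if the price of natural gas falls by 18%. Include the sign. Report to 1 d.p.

At P_A = 14.2, P_B = 17.8: Q_A = 1994.22.
∂Q_A/∂P_B = 6.
ε = (∂Q_A/∂P_B)(P_B/Q_A) = 6.0000 × 17.8/1994.22 ≈ 0.054.
%ΔQ_A ≈ ε × %ΔP_B = 0.054 × (-18%) = -1.0%.

-1.0%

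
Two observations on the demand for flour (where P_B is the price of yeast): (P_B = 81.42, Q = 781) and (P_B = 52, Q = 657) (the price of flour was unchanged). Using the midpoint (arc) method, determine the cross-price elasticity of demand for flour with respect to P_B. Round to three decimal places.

ΔQ_A = 657 − 781 = -124; ΔP_B = 52 − 81.42 = -29.42.
Midpoints: Q̄_A = 719.0, P̄_B = 66.71.
ε = (ΔQ_A/Q̄_A)/(ΔP_B/P̄_B) = (-124/719.0)/(-29.42/66.71) ≈ 0.391.

0.391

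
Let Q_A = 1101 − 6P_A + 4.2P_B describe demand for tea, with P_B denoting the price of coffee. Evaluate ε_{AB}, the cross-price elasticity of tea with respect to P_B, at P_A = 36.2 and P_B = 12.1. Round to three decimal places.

0.054

At P_A = 36.2 and P_B = 12.1: Q_A = 934.62.
∂Q_A/∂P_B = 4.2.
ε = (∂Q_A/∂P_B)(P_B/Q_A) = 4.2 × (12.1/934.62) ≈ 0.054.
Since ε > 0, tea and coffee are substitutes.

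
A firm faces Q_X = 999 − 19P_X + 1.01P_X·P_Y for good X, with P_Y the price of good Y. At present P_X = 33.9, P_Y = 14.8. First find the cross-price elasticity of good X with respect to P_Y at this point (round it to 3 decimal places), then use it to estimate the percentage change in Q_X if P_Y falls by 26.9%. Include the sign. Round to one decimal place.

At P_X = 33.9, P_Y = 14.8: Q_X = 861.637.
∂Q_X/∂P_Y = 1.01P_X = 34.2390.
ε = (∂Q_X/∂P_Y)(P_Y/Q_X) = 34.2390 × 14.8/861.637 ≈ 0.588.
%ΔQ_X ≈ ε × %ΔP_Y = 0.588 × (-26.9%) = -15.8%.

-15.8%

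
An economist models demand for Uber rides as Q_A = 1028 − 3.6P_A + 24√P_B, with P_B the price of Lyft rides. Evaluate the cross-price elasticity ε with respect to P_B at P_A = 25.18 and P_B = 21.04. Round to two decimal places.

0.05

At P_A = 25.18 and P_B = 21.04: Q_A = 1047.439.
∂Q_A/∂P_B = 24/(2√P_B) = 24/(2√21.04) = 2.6161.
ε = (∂Q_A/∂P_B)(P_B/Q_A) = 2.6161 × (21.04/1047.439) ≈ 0.05.
ε > 0: substitutes.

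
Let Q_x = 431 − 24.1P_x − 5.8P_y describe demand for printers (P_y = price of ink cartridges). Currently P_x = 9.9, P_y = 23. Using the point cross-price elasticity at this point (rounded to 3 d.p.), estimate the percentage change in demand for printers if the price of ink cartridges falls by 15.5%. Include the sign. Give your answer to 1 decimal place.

35.0%

At P_x = 9.9, P_y = 23: Q_x = 59.01.
∂Q_x/∂P_y = -5.8.
ε = (∂Q_x/∂P_y)(P_y/Q_x) = -5.8000 × 23/59.01 ≈ -2.261.
%ΔQ_x ≈ ε × %ΔP_y = -2.261 × (-15.5%) = 35.0%.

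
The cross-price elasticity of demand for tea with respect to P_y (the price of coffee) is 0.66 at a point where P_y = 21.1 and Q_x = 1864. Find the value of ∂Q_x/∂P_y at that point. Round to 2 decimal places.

ε = (∂Q_x/∂P_y)·(P_y/Q_x) ⇒ ∂Q_x/∂P_y = ε·Q_x/P_y = 0.66 × 1864/21.1 ≈ 58.31.

58.31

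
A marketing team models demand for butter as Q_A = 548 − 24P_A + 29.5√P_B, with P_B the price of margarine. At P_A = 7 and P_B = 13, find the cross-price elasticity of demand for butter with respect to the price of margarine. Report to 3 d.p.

0.109

At P_A = 7 and P_B = 13: Q_A = 486.364.
∂Q_A/∂P_B = 29.5/(2√P_B) = 29.5/(2√13) = 4.0909.
ε = (∂Q_A/∂P_B)(P_B/Q_A) = 4.0909 × (13/486.364) ≈ 0.109.
ε > 0: substitutes.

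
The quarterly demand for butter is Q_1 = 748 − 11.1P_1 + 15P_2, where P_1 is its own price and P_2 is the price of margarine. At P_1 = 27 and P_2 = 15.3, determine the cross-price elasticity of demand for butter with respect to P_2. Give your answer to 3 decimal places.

0.339

At P_1 = 27 and P_2 = 15.3: Q_1 = 677.8.
∂Q_1/∂P_2 = 15.
ε = (∂Q_1/∂P_2)(P_2/Q_1) = 15 × (15.3/677.8) ≈ 0.339.
Since ε > 0, butter and margarine are substitutes.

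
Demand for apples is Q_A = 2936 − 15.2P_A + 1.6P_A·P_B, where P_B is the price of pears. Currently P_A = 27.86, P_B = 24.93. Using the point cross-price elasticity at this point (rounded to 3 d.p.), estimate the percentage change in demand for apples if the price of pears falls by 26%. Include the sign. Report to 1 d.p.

At P_A = 27.86, P_B = 24.93: Q_A = 3623.808.
∂Q_A/∂P_B = 1.6P_A = 44.5760.
ε = (∂Q_A/∂P_B)(P_B/Q_A) = 44.5760 × 24.93/3623.808 ≈ 0.307.
%ΔQ_A ≈ ε × %ΔP_B = 0.307 × (-26%) = -8.0%.

-8.0%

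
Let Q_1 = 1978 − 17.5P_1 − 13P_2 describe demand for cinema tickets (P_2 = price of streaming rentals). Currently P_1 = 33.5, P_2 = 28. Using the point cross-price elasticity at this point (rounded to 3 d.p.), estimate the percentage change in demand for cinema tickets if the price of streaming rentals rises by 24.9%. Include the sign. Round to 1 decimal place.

-8.8%

At P_1 = 33.5, P_2 = 28: Q_1 = 1027.75.
∂Q_1/∂P_2 = -13.
ε = (∂Q_1/∂P_2)(P_2/Q_1) = -13.0000 × 28/1027.75 ≈ -0.354.
%ΔQ_1 ≈ ε × %ΔP_2 = -0.354 × (24.9%) = -8.8%.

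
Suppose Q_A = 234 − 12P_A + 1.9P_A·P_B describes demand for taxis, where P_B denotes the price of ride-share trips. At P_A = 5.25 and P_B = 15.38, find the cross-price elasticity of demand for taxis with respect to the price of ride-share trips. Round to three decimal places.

At P_A = 5.25 and P_B = 15.38: Q_A = 324.416.
∂Q_A/∂P_B = 1.9P_A = 1.9(5.25) = 9.9750.
ε = (∂Q_A/∂P_B)(P_B/Q_A) = 9.9750 × (15.38/324.416) ≈ 0.473.
ε > 0: substitutes.

0.473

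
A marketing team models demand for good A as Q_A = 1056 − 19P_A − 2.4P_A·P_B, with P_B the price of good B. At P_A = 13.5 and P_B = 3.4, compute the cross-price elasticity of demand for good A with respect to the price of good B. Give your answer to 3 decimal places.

-0.160

At P_A = 13.5 and P_B = 3.4: Q_A = 689.34.
∂Q_A/∂P_B = -2.4P_A = -2.4(13.5) = -32.4000.
ε = (∂Q_A/∂P_B)(P_B/Q_A) = -32.4000 × (3.4/689.34) ≈ -0.160.
ε < 0: complements.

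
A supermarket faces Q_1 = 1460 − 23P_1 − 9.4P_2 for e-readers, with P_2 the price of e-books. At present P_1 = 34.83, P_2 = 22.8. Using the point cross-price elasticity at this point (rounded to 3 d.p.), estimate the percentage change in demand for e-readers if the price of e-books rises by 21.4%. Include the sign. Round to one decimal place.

-10.3%

At P_1 = 34.83, P_2 = 22.8: Q_1 = 444.59.
∂Q_1/∂P_2 = -9.4.
ε = (∂Q_1/∂P_2)(P_2/Q_1) = -9.4000 × 22.8/444.59 ≈ -0.482.
%ΔQ_1 ≈ ε × %ΔP_2 = -0.482 × (21.4%) = -10.3%.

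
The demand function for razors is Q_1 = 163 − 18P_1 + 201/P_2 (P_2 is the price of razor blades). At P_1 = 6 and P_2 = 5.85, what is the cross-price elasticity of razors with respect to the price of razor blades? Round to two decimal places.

At P_1 = 6 and P_2 = 5.85: Q_1 = 89.359.
∂Q_1/∂P_2 = −201/P_2² = -5.8733.
ε = (∂Q_1/∂P_2)(P_2/Q_1) = -5.8733 × (5.85/89.359) ≈ -0.38.
ε < 0: complements.

-0.38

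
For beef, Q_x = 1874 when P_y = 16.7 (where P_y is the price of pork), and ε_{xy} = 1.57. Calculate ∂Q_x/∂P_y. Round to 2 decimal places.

ε = (∂Q_x/∂P_y)·(P_y/Q_x) ⇒ ∂Q_x/∂P_y = ε·Q_x/P_y = 1.57 × 1874/16.7 ≈ 176.18.

176.18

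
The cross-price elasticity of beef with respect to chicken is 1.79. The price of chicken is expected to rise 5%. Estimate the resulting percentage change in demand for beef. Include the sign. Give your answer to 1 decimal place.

%ΔQ ≈ ε × %ΔP of chicken = 1.79 × (5%) = 9.0%.

9.0%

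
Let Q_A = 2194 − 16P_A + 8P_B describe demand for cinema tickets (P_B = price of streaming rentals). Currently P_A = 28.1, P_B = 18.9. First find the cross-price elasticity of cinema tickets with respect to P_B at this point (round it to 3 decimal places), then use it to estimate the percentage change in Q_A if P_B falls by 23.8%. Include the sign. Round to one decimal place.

-1.9%

At P_A = 28.1, P_B = 18.9: Q_A = 1895.6.
∂Q_A/∂P_B = 8.
ε = (∂Q_A/∂P_B)(P_B/Q_A) = 8.0000 × 18.9/1895.6 ≈ 0.080.
%ΔQ_A ≈ ε × %ΔP_B = 0.080 × (-23.8%) = -1.9%.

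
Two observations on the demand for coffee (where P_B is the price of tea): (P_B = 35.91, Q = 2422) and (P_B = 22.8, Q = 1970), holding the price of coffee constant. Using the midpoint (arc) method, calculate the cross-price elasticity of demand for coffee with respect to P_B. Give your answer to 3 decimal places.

0.461

ΔQ_A = 1970 − 2422 = -452; ΔP_B = 22.8 − 35.91 = -13.11.
Midpoints: Q̄_A = 2196.0, P̄_B = 29.35.
ε = (ΔQ_A/Q̄_A)/(ΔP_B/P̄_B) = (-452/2196.0)/(-13.11/29.35) ≈ 0.461.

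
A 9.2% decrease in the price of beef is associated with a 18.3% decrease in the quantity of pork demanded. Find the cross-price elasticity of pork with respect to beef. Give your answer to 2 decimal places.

1.99

ε = (%ΔQ of pork) / (%ΔP of beef) = (-18.3%) / (-9.2%) ≈ 1.99.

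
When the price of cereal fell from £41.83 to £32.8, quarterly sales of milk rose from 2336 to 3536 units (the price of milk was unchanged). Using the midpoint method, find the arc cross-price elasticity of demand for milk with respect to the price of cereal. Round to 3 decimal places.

ΔQ_A = 3536 − 2336 = 1200; ΔP_B = 32.8 − 41.83 = -9.03.
Midpoints: Q̄_A = 2936.0, P̄_B = 37.31.
ε = (ΔQ_A/Q̄_A)/(ΔP_B/P̄_B) = (1200/2936.0)/(-9.03/37.31) ≈ -1.689.
ε < 0: milk and cereal are complements.

-1.689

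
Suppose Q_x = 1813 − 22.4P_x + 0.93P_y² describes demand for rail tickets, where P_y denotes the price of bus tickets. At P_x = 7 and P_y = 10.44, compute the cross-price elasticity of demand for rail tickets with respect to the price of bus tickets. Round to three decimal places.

At P_x = 7 and P_y = 10.44: Q_x = 1757.564.
∂Q_x/∂P_y = 1.86P_y = 1.86(10.44) = 19.4184.
ε = (∂Q_x/∂P_y)(P_y/Q_x) = 19.4184 × (10.44/1757.564) ≈ 0.115.
ε > 0: substitutes.

0.115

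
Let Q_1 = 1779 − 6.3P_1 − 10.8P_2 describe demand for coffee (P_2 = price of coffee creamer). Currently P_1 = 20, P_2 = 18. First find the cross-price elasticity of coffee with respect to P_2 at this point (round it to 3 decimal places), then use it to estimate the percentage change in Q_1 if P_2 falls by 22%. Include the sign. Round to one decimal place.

At P_1 = 20, P_2 = 18: Q_1 = 1458.6.
∂Q_1/∂P_2 = -10.8.
ε = (∂Q_1/∂P_2)(P_2/Q_1) = -10.8000 × 18/1458.6 ≈ -0.133.
%ΔQ_1 ≈ ε × %ΔP_2 = -0.133 × (-22%) = 2.9%.

2.9%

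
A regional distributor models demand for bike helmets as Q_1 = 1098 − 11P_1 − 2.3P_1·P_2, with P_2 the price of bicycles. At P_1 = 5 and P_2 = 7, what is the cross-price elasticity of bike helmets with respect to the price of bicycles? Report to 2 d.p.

At P_1 = 5 and P_2 = 7: Q_1 = 962.5.
∂Q_1/∂P_2 = -2.3P_1 = -2.3(5) = -11.5000.
ε = (∂Q_1/∂P_2)(P_2/Q_1) = -11.5000 × (7/962.5) ≈ -0.08.
ε < 0: complements.

-0.08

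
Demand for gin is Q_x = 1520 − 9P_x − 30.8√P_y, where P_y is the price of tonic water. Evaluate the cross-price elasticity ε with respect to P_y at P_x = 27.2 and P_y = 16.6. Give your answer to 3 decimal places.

At P_x = 27.2 and P_y = 16.6: Q_x = 1149.711.
∂Q_x/∂P_y = -30.8/(2√P_y) = -30.8/(2√16.6) = -3.7798.
ε = (∂Q_x/∂P_y)(P_y/Q_x) = -3.7798 × (16.6/1149.711) ≈ -0.055.
ε < 0: complements.

-0.055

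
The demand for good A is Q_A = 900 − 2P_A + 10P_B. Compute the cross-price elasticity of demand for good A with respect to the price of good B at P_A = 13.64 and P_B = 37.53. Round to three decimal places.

0.301

At P_A = 13.64 and P_B = 37.53: Q_A = 1248.02.
∂Q_A/∂P_B = 10.
ε = (∂Q_A/∂P_B)(P_B/Q_A) = 10 × (37.53/1248.02) ≈ 0.301.
Since ε > 0, good A and good B are substitutes.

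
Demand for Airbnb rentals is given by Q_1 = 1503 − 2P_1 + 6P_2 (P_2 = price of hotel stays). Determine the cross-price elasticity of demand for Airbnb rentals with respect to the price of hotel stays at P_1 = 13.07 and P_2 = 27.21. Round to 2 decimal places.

0.10

At P_1 = 13.07 and P_2 = 27.21: Q_1 = 1640.12.
∂Q_1/∂P_2 = 6.
ε = (∂Q_1/∂P_2)(P_2/Q_1) = 6 × (27.21/1640.12) ≈ 0.10.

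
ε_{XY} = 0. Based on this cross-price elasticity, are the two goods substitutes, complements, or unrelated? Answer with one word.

ε = 0: demand for good X does not respond to good Y's price; the goods are unrelated.

unrelated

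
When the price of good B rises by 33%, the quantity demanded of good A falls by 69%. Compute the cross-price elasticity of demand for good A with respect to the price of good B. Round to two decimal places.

ε = (%ΔQ of good A) / (%ΔP of good B) = (-69%) / (33%) ≈ -2.09.

-2.09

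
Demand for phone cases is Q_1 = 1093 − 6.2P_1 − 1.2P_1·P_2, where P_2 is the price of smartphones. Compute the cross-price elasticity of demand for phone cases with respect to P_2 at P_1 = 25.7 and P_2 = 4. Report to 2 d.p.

At P_1 = 25.7 and P_2 = 4: Q_1 = 810.3.
∂Q_1/∂P_2 = -1.2P_1 = -1.2(25.7) = -30.8400.
ε = (∂Q_1/∂P_2)(P_2/Q_1) = -30.8400 × (4/810.3) ≈ -0.15.
ε < 0: complements.

-0.15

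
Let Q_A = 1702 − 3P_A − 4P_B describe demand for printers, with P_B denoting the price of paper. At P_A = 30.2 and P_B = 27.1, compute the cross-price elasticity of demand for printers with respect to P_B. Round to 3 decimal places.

At P_A = 30.2 and P_B = 27.1: Q_A = 1503.
∂Q_A/∂P_B = -4.
ε = (∂Q_A/∂P_B)(P_B/Q_A) = -4 × (27.1/1503) ≈ -0.072.
Since ε < 0, printers and paper are complements.

-0.072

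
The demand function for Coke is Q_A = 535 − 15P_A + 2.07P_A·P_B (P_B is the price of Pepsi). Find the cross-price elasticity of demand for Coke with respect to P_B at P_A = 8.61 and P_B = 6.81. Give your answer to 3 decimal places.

At P_A = 8.61 and P_B = 6.81: Q_A = 527.223.
∂Q_A/∂P_B = 2.07P_A = 2.07(8.61) = 17.8227.
ε = (∂Q_A/∂P_B)(P_B/Q_A) = 17.8227 × (6.81/527.223) ≈ 0.230.

0.230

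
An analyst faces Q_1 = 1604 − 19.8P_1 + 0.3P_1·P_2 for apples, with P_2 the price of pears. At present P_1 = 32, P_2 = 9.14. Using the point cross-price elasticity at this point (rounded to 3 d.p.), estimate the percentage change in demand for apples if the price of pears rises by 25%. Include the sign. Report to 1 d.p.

At P_1 = 32, P_2 = 9.14: Q_1 = 1058.144.
∂Q_1/∂P_2 = 0.3P_1 = 9.6000.
ε = (∂Q_1/∂P_2)(P_2/Q_1) = 9.6000 × 9.14/1058.144 ≈ 0.083.
%ΔQ_1 ≈ ε × %ΔP_2 = 0.083 × (25%) = 2.1%.

2.1%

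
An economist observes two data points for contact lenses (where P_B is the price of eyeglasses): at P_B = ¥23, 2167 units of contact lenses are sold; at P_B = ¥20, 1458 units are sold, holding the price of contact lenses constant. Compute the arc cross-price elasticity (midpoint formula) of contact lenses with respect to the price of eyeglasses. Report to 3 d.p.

2.803

ΔQ_A = 1458 − 2167 = -709; ΔP_B = 20 − 23 = -3.
Midpoints: Q̄_A = 1812.5, P̄_B = 21.50.
ε = (ΔQ_A/Q̄_A)/(ΔP_B/P̄_B) = (-709/1812.5)/(-3/21.50) ≈ 2.803.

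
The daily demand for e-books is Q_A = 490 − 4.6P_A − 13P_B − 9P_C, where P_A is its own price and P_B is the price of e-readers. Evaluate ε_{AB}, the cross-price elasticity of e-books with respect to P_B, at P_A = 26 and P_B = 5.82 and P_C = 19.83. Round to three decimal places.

-0.651

At P_A = 26 and P_B = 5.82 and P_C = 19.83: Q_A = 116.27.
∂Q_A/∂P_B = -13.
ε = (∂Q_A/∂P_B)(P_B/Q_A) = -13 × (5.82/116.27) ≈ -0.651.
Since ε < 0, e-books and e-readers are complements.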